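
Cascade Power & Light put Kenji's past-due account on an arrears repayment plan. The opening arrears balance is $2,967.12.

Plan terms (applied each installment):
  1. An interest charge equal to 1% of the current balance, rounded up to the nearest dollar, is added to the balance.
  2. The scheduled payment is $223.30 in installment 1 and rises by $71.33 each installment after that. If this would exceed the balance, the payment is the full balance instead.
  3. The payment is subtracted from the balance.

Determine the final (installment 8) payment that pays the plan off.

$51.09

Installment 1: opening $2,967.12; interest $30.00 → $2,997.12; payment $223.30; balance $2,773.82
Installment 2: opening $2,773.82; interest $28.00 → $2,801.82; payment $294.63; balance $2,507.19
Installment 3: opening $2,507.19; interest $26.00 → $2,533.19; payment $365.96; balance $2,167.23
Installment 4: opening $2,167.23; interest $22.00 → $2,189.23; payment $437.29; balance $1,751.94
Installment 5: opening $1,751.94; interest $18.00 → $1,769.94; payment $508.62; balance $1,261.32
Installment 6: opening $1,261.32; interest $13.00 → $1,274.32; payment $579.95; balance $694.37
Installment 7: opening $694.37; interest $7.00 → $701.37; payment $651.28; balance $50.09
Installment 8: opening $50.09; interest $1.00 → $51.09; payment $51.09; balance $0.00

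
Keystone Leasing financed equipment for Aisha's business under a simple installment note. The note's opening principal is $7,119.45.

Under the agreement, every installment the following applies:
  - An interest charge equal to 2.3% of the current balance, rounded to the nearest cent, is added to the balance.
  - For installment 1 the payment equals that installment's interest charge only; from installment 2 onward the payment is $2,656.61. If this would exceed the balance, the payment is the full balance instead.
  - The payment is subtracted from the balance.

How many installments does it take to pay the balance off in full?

# | Opening | Interest | Payment | End bal
1 | $7,119.45 | $163.75 | $163.75 | $7,119.45
2 | $7,119.45 | $163.75 | $2,656.61 | $4,626.59
3 | $4,626.59 | $106.41 | $2,656.61 | $2,076.39
4 | $2,076.39 | $47.76 | $2,124.15 | $0.00
Balance reaches $0.00 in installment 4.

4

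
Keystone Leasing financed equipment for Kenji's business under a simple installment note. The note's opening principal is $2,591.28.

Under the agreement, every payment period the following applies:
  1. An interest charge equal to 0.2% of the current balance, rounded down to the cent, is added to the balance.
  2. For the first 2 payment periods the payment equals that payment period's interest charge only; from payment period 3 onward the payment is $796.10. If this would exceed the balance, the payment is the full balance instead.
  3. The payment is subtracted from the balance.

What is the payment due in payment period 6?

Payment period 1: opening $2,591.28; interest $5.18 → $2,596.46; payment $5.18; balance $2,591.28
Payment period 2: opening $2,591.28; interest $5.18 → $2,596.46; payment $5.18; balance $2,591.28
Payment period 3: opening $2,591.28; interest $5.18 → $2,596.46; payment $796.10; balance $1,800.36
Payment period 4: opening $1,800.36; interest $3.60 → $1,803.96; payment $796.10; balance $1,007.86
Payment period 5: opening $1,007.86; interest $2.01 → $1,009.87; payment $796.10; balance $213.77
Payment period 6: opening $213.77; interest $0.42 → $214.19; payment $214.19; balance $0.00

$214.19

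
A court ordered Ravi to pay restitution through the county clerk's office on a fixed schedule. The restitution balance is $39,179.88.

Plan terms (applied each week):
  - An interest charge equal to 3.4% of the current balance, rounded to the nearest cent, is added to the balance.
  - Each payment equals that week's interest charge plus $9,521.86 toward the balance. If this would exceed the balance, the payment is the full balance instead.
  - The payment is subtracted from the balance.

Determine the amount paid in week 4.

$9,882.75

Week 1: opening $39,179.88; interest $1,332.12 → $40,512.00; payment $10,853.98; balance $29,658.02
Week 2: opening $29,658.02; interest $1,008.37 → $30,666.39; payment $10,530.23; balance $20,136.16
Week 3: opening $20,136.16; interest $684.63 → $20,820.79; payment $10,206.49; balance $10,614.30
Week 4: opening $10,614.30; interest $360.89 → $10,975.19; payment $9,882.75; balance $1,092.44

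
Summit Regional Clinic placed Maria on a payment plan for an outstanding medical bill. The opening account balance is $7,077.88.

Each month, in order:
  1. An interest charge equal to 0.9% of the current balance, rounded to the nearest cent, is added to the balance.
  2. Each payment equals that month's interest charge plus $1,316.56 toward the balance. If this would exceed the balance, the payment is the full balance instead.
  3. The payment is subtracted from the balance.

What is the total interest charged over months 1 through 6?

$204.46

Month 1: opening $7,077.88; interest $63.70 → $7,141.58; payment $1,380.26; balance $5,761.32
Month 2: opening $5,761.32; interest $51.85 → $5,813.17; payment $1,368.41; balance $4,444.76
Month 3: opening $4,444.76; interest $40.00 → $4,484.76; payment $1,356.56; balance $3,128.20
Month 4: opening $3,128.20; interest $28.15 → $3,156.35; payment $1,344.71; balance $1,811.64
Month 5: opening $1,811.64; interest $16.30 → $1,827.94; payment $1,332.86; balance $495.08
Month 6: opening $495.08; interest $4.46 → $499.54; payment $499.54; balance $0.00
Total interest: $63.70 + $51.85 + $40.00 + $28.15 + $16.30 + $4.46 = $204.46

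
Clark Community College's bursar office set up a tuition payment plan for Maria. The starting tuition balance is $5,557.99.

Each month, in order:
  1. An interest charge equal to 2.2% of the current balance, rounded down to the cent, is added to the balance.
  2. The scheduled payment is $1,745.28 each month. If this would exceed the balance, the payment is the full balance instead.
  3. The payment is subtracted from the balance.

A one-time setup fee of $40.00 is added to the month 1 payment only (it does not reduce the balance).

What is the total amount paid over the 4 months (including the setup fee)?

Month 1: $5,557.99 +$122.27 interest = $5,680.26; pay $1,745.28 (+ $40.00 fee) → $3,934.98
Month 2: $3,934.98 +$86.56 interest = $4,021.54; pay $1,745.28 → $2,276.26
Month 3: $2,276.26 +$50.07 interest = $2,326.33; pay $1,745.28 → $581.05
Month 4: $581.05 +$12.78 interest = $593.83; pay $593.83 → $0.00
Total paid: $5,869.67

$5,869.67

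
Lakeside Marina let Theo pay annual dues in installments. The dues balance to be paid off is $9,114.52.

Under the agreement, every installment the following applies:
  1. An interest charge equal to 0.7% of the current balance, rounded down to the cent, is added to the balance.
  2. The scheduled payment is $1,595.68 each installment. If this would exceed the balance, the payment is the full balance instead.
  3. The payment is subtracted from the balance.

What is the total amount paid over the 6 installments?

$9,334.94

Installment 1: opening $9,114.52; interest $63.80 → $9,178.32; payment $1,595.68; balance $7,582.64
Installment 2: opening $7,582.64; interest $53.07 → $7,635.71; payment $1,595.68; balance $6,040.03
Installment 3: opening $6,040.03; interest $42.28 → $6,082.31; payment $1,595.68; balance $4,486.63
Installment 4: opening $4,486.63; interest $31.40 → $4,518.03; payment $1,595.68; balance $2,922.35
Installment 5: opening $2,922.35; interest $20.45 → $2,942.80; payment $1,595.68; balance $1,347.12
Installment 6: opening $1,347.12; interest $9.42 → $1,356.54; payment $1,356.54; balance $0.00
Total paid: $9,334.94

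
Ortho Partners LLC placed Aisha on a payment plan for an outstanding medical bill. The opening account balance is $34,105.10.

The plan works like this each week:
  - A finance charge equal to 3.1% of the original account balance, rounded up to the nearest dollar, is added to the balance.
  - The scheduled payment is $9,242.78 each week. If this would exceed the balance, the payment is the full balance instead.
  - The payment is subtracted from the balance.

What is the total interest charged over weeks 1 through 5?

Week 1: $34,105.10 +$1,058.00 interest = $35,163.10; pay $9,242.78 → $25,920.32
Week 2: $25,920.32 +$1,058.00 interest = $26,978.32; pay $9,242.78 → $17,735.54
Week 3: $17,735.54 +$1,058.00 interest = $18,793.54; pay $9,242.78 → $9,550.76
Week 4: $9,550.76 +$1,058.00 interest = $10,608.76; pay $9,242.78 → $1,365.98
Week 5: $1,365.98 +$1,058.00 interest = $2,423.98; pay $2,423.98 → $0.00
Total interest: $1,058.00 + $1,058.00 + $1,058.00 + $1,058.00 + $1,058.00 = $5,290.00

$5,290.00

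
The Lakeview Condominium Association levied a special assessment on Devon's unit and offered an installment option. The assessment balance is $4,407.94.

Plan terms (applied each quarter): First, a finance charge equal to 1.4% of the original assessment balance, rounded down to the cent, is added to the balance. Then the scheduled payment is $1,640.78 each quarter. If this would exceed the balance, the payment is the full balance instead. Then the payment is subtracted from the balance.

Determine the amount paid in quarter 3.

$1,311.51

# | Opening | Interest | Payment | End bal
1 | $4,407.94 | $61.71 | $1,640.78 | $2,828.87
2 | $2,828.87 | $61.71 | $1,640.78 | $1,249.80
3 | $1,249.80 | $61.71 | $1,311.51 | $0.00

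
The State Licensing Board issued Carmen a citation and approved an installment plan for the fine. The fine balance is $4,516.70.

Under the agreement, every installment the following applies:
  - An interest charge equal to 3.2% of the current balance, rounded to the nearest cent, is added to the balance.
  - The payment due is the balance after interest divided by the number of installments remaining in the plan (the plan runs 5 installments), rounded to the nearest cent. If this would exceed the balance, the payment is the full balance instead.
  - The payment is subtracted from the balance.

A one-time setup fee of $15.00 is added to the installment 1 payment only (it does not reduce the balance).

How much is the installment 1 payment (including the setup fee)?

$947.25

Installment 1: $4,516.70 +$144.53 interest = $4,661.23; pay $932.25 (+ $15.00 fee) → $3,728.98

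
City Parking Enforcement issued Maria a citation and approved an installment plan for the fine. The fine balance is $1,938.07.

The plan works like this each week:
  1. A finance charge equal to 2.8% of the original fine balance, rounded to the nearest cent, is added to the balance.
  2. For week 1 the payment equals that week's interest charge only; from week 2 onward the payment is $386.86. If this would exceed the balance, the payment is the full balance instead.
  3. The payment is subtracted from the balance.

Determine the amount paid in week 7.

# | Opening | Interest | Payment | End bal
1 | $1,938.07 | $54.27 | $54.27 | $1,938.07
2 | $1,938.07 | $54.27 | $386.86 | $1,605.48
3 | $1,605.48 | $54.27 | $386.86 | $1,272.89
4 | $1,272.89 | $54.27 | $386.86 | $940.30
5 | $940.30 | $54.27 | $386.86 | $607.71
6 | $607.71 | $54.27 | $386.86 | $275.12
7 | $275.12 | $54.27 | $329.39 | $0.00

$329.39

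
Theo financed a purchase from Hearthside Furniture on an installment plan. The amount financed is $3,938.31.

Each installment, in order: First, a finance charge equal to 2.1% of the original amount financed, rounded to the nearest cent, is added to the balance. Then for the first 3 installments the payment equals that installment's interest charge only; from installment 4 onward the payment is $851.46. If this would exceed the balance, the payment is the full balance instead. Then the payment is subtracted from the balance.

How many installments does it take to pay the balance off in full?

Installment 1: opening $3,938.31; interest $82.70 → $4,021.01; payment $82.70; balance $3,938.31
Installment 2: opening $3,938.31; interest $82.70 → $4,021.01; payment $82.70; balance $3,938.31
Installment 3: opening $3,938.31; interest $82.70 → $4,021.01; payment $82.70; balance $3,938.31
Installment 4: opening $3,938.31; interest $82.70 → $4,021.01; payment $851.46; balance $3,169.55
Installment 5: opening $3,169.55; interest $82.70 → $3,252.25; payment $851.46; balance $2,400.79
Installment 6: opening $2,400.79; interest $82.70 → $2,483.49; payment $851.46; balance $1,632.03
Installment 7: opening $1,632.03; interest $82.70 → $1,714.73; payment $851.46; balance $863.27
Installment 8: opening $863.27; interest $82.70 → $945.97; payment $851.46; balance $94.51
Installment 9: opening $94.51; interest $82.70 → $177.21; payment $177.21; balance $0.00
Balance reaches $0.00 in installment 9.

9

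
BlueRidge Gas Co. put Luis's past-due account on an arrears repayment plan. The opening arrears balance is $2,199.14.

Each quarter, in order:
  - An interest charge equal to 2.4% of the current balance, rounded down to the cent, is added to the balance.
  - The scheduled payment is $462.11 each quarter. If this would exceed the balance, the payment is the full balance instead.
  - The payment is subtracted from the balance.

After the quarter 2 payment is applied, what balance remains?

Quarter 1: $2,199.14 +$52.77 interest = $2,251.91; pay $462.11 → $1,789.80
Quarter 2: $1,789.80 +$42.95 interest = $1,832.75; pay $462.11 → $1,370.64

$1,370.64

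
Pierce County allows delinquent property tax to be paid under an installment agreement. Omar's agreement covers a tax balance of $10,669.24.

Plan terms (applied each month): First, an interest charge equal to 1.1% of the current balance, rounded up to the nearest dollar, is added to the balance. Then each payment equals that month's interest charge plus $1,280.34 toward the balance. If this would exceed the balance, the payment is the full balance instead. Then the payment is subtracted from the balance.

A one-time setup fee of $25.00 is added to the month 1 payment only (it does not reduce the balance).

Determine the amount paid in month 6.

$1,327.34

# | Opening | Interest | Payment | Fee | End bal
1 | $10,669.24 | $118.00 | $1,398.34 | $25.00 | $9,388.90
2 | $9,388.90 | $104.00 | $1,384.34 | — | $8,108.56
3 | $8,108.56 | $90.00 | $1,370.34 | — | $6,828.22
4 | $6,828.22 | $76.00 | $1,356.34 | — | $5,547.88
5 | $5,547.88 | $62.00 | $1,342.34 | — | $4,267.54
6 | $4,267.54 | $47.00 | $1,327.34 | — | $2,987.20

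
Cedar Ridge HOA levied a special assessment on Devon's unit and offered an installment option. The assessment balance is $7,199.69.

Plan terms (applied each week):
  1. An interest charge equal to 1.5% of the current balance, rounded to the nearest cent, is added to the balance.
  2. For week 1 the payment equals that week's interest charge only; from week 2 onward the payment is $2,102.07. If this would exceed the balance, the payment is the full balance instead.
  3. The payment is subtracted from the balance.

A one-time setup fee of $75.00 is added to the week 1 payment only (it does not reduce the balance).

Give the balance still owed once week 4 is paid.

$1,127.28

# | Opening | Interest | Payment | Fee | End bal
1 | $7,199.69 | $108.00 | $108.00 | $75.00 | $7,199.69
2 | $7,199.69 | $108.00 | $2,102.07 | — | $5,205.62
3 | $5,205.62 | $78.08 | $2,102.07 | — | $3,181.63
4 | $3,181.63 | $47.72 | $2,102.07 | — | $1,127.28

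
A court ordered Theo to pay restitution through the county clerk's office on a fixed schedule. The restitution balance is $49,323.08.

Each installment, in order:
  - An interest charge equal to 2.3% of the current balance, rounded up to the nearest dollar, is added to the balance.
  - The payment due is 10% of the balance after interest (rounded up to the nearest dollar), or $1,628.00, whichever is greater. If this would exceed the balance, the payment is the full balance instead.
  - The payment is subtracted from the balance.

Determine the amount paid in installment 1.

Installment 1: opening $49,323.08; interest $1,135.00 → $50,458.08; payment $5,046.00; balance $45,412.08

$5,046.00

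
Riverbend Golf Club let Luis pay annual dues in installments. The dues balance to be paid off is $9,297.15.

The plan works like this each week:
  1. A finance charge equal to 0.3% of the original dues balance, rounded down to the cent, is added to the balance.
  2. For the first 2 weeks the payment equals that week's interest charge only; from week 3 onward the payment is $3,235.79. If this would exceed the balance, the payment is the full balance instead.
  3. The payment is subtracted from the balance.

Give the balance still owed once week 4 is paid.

Week 1: opening $9,297.15; interest $27.89 → $9,325.04; payment $27.89; balance $9,297.15
Week 2: opening $9,297.15; interest $27.89 → $9,325.04; payment $27.89; balance $9,297.15
Week 3: opening $9,297.15; interest $27.89 → $9,325.04; payment $3,235.79; balance $6,089.25
Week 4: opening $6,089.25; interest $27.89 → $6,117.14; payment $3,235.79; balance $2,881.35

$2,881.35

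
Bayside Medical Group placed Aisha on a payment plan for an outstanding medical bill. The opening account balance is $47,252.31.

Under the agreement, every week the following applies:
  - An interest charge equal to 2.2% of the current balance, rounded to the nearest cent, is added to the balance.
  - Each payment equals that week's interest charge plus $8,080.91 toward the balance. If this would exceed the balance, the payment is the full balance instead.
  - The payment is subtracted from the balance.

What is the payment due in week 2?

# | Opening | Interest | Payment | End bal
1 | $47,252.31 | $1,039.55 | $9,120.46 | $39,171.40
2 | $39,171.40 | $861.77 | $8,942.68 | $31,090.49

$8,942.68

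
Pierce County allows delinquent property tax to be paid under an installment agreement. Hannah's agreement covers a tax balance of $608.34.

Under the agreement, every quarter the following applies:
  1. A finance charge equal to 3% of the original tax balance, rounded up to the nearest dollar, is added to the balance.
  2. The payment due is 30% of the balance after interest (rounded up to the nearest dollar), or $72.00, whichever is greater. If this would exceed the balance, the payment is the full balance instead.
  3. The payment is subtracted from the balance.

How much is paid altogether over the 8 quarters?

Quarter 1: opening $608.34; interest $19.00 → $627.34; payment $189.00; balance $438.34
Quarter 2: opening $438.34; interest $19.00 → $457.34; payment $138.00; balance $319.34
Quarter 3: opening $319.34; interest $19.00 → $338.34; payment $102.00; balance $236.34
Quarter 4: opening $236.34; interest $19.00 → $255.34; payment $77.00; balance $178.34
Quarter 5: opening $178.34; interest $19.00 → $197.34; payment $72.00; balance $125.34
Quarter 6: opening $125.34; interest $19.00 → $144.34; payment $72.00; balance $72.34
Quarter 7: opening $72.34; interest $19.00 → $91.34; payment $72.00; balance $19.34
Quarter 8: opening $19.34; interest $19.00 → $38.34; payment $38.34; balance $0.00
Total paid: $760.34

$760.34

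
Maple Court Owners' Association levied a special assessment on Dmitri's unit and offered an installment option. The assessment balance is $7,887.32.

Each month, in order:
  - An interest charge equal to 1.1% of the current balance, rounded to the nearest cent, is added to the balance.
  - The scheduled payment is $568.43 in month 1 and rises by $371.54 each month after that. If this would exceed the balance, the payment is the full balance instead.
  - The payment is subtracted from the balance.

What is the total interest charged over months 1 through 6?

$357.49

Month 1: opening $7,887.32; interest $86.76 → $7,974.08; payment $568.43; balance $7,405.65
Month 2: opening $7,405.65; interest $81.46 → $7,487.11; payment $939.97; balance $6,547.14
Month 3: opening $6,547.14; interest $72.02 → $6,619.16; payment $1,311.51; balance $5,307.65
Month 4: opening $5,307.65; interest $58.38 → $5,366.03; payment $1,683.05; balance $3,682.98
Month 5: opening $3,682.98; interest $40.51 → $3,723.49; payment $2,054.59; balance $1,668.90
Month 6: opening $1,668.90; interest $18.36 → $1,687.26; payment $1,687.26; balance $0.00
Total interest: $86.76 + $81.46 + $72.02 + $58.38 + $40.51 + $18.36 = $357.49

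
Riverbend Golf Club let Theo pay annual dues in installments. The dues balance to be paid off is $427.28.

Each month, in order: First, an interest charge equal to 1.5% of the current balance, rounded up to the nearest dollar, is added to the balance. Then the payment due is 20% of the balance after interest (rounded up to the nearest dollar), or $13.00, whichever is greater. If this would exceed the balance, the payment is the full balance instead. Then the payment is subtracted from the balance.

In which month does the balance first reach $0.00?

Month 1: $427.28 +$7.00 interest = $434.28; pay $87.00 → $347.28
Month 2: $347.28 +$6.00 interest = $353.28; pay $71.00 → $282.28
Month 3: $282.28 +$5.00 interest = $287.28; pay $58.00 → $229.28
Month 4: $229.28 +$4.00 interest = $233.28; pay $47.00 → $186.28
Month 5: $186.28 +$3.00 interest = $189.28; pay $38.00 → $151.28
Month 6: $151.28 +$3.00 interest = $154.28; pay $31.00 → $123.28
Month 7: $123.28 +$2.00 interest = $125.28; pay $26.00 → $99.28
Month 8: $99.28 +$2.00 interest = $101.28; pay $21.00 → $80.28
Month 9: $80.28 +$2.00 interest = $82.28; pay $17.00 → $65.28
Month 10: $65.28 +$1.00 interest = $66.28; pay $14.00 → $52.28
Month 11: $52.28 +$1.00 interest = $53.28; pay $13.00 → $40.28
Month 12: $40.28 +$1.00 interest = $41.28; pay $13.00 → $28.28
Month 13: $28.28 +$1.00 interest = $29.28; pay $13.00 → $16.28
Month 14: $16.28 +$1.00 interest = $17.28; pay $13.00 → $4.28
Month 15: $4.28 +$1.00 interest = $5.28; pay $5.28 → $0.00
Balance reaches $0.00 in month 15.

15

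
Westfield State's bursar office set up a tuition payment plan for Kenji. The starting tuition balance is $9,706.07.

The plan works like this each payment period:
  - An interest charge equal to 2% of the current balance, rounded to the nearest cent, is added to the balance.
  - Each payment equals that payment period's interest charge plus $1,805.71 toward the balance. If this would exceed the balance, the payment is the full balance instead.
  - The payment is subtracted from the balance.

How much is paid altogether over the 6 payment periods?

$10,329.08

Payment period 1: opening $9,706.07; interest $194.12 → $9,900.19; payment $1,999.83; balance $7,900.36
Payment period 2: opening $7,900.36; interest $158.01 → $8,058.37; payment $1,963.72; balance $6,094.65
Payment period 3: opening $6,094.65; interest $121.89 → $6,216.54; payment $1,927.60; balance $4,288.94
Payment period 4: opening $4,288.94; interest $85.78 → $4,374.72; payment $1,891.49; balance $2,483.23
Payment period 5: opening $2,483.23; interest $49.66 → $2,532.89; payment $1,855.37; balance $677.52
Payment period 6: opening $677.52; interest $13.55 → $691.07; payment $691.07; balance $0.00
Total paid: $10,329.08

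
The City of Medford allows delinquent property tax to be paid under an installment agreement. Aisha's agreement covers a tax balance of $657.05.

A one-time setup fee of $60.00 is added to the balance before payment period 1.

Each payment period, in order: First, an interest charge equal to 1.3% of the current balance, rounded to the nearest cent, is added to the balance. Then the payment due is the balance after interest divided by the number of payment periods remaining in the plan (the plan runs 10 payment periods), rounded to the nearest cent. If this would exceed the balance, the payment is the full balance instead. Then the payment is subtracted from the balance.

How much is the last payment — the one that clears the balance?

Payment period 1: $717.05 +$9.32 interest = $726.37; pay $72.64 → $653.73
Payment period 2: $653.73 +$8.50 interest = $662.23; pay $73.58 → $588.65
Payment period 3: $588.65 +$7.65 interest = $596.30; pay $74.54 → $521.76
Payment period 4: $521.76 +$6.78 interest = $528.54; pay $75.51 → $453.03
Payment period 5: $453.03 +$5.89 interest = $458.92; pay $76.49 → $382.43
Payment period 6: $382.43 +$4.97 interest = $387.40; pay $77.48 → $309.92
Payment period 7: $309.92 +$4.03 interest = $313.95; pay $78.49 → $235.46
Payment period 8: $235.46 +$3.06 interest = $238.52; pay $79.51 → $159.01
Payment period 9: $159.01 +$2.07 interest = $161.08; pay $80.54 → $80.54
Payment period 10: $80.54 +$1.05 interest = $81.59; pay $81.59 → $0.00

$81.59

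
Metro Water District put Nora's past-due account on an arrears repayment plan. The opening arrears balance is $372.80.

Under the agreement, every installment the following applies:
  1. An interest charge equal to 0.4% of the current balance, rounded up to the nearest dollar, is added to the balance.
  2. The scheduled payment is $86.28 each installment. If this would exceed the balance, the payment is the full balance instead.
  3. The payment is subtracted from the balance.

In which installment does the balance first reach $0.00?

5

Installment 1: opening $372.80; interest $2.00 → $374.80; payment $86.28; balance $288.52
Installment 2: opening $288.52; interest $2.00 → $290.52; payment $86.28; balance $204.24
Installment 3: opening $204.24; interest $1.00 → $205.24; payment $86.28; balance $118.96
Installment 4: opening $118.96; interest $1.00 → $119.96; payment $86.28; balance $33.68
Installment 5: opening $33.68; interest $1.00 → $34.68; payment $34.68; balance $0.00
Balance reaches $0.00 in installment 5.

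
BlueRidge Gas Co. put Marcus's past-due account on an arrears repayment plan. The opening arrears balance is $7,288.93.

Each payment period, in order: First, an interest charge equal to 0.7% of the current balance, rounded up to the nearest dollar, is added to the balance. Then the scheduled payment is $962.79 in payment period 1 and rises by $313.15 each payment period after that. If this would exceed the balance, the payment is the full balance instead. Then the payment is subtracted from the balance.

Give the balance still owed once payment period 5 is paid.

Payment period 1: $7,288.93 +$52.00 interest = $7,340.93; pay $962.79 → $6,378.14
Payment period 2: $6,378.14 +$45.00 interest = $6,423.14; pay $1,275.94 → $5,147.20
Payment period 3: $5,147.20 +$37.00 interest = $5,184.20; pay $1,589.09 → $3,595.11
Payment period 4: $3,595.11 +$26.00 interest = $3,621.11; pay $1,902.24 → $1,718.87
Payment period 5: $1,718.87 +$13.00 interest = $1,731.87; pay $1,731.87 → $0.00

$0.00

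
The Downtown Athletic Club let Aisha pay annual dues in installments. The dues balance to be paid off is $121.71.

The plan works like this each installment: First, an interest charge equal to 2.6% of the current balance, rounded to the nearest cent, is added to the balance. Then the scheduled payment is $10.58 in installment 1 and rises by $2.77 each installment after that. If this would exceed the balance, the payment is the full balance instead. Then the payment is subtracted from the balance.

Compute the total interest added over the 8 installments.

Installment 1: opening $121.71; interest $3.16 → $124.87; payment $10.58; balance $114.29
Installment 2: opening $114.29; interest $2.97 → $117.26; payment $13.35; balance $103.91
Installment 3: opening $103.91; interest $2.70 → $106.61; payment $16.12; balance $90.49
Installment 4: opening $90.49; interest $2.35 → $92.84; payment $18.89; balance $73.95
Installment 5: opening $73.95; interest $1.92 → $75.87; payment $21.66; balance $54.21
Installment 6: opening $54.21; interest $1.41 → $55.62; payment $24.43; balance $31.19
Installment 7: opening $31.19; interest $0.81 → $32.00; payment $27.20; balance $4.80
Installment 8: opening $4.80; interest $0.12 → $4.92; payment $4.92; balance $0.00
Total interest: $3.16 + $2.97 + $2.70 + $2.35 + $1.92 + $1.41 + $0.81 + $0.12 = $15.44

$15.44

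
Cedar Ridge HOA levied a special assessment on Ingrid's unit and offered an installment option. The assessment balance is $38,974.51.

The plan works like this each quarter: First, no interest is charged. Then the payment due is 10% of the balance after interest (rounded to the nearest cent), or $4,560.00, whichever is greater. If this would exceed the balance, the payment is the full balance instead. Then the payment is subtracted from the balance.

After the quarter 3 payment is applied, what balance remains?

$25,294.51

# | Opening | Payment | End bal
1 | $38,974.51 | $4,560.00 | $34,414.51
2 | $34,414.51 | $4,560.00 | $29,854.51
3 | $29,854.51 | $4,560.00 | $25,294.51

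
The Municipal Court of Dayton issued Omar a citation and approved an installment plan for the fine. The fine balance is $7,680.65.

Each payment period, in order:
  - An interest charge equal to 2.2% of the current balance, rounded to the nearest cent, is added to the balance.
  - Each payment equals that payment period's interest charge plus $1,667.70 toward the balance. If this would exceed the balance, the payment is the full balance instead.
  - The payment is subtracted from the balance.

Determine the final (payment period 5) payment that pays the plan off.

$1,032.07

# | Opening | Interest | Payment | End bal
1 | $7,680.65 | $168.97 | $1,836.67 | $6,012.95
2 | $6,012.95 | $132.28 | $1,799.98 | $4,345.25
3 | $4,345.25 | $95.60 | $1,763.30 | $2,677.55
4 | $2,677.55 | $58.91 | $1,726.61 | $1,009.85
5 | $1,009.85 | $22.22 | $1,032.07 | $0.00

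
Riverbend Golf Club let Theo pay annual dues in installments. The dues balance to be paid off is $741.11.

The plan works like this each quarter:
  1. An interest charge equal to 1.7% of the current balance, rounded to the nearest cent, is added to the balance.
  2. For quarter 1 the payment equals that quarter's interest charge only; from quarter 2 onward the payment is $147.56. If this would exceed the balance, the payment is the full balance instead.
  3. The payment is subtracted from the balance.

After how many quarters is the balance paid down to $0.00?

7

Quarter 1: opening $741.11; interest $12.60 → $753.71; payment $12.60; balance $741.11
Quarter 2: opening $741.11; interest $12.60 → $753.71; payment $147.56; balance $606.15
Quarter 3: opening $606.15; interest $10.30 → $616.45; payment $147.56; balance $468.89
Quarter 4: opening $468.89; interest $7.97 → $476.86; payment $147.56; balance $329.30
Quarter 5: opening $329.30; interest $5.60 → $334.90; payment $147.56; balance $187.34
Quarter 6: opening $187.34; interest $3.18 → $190.52; payment $147.56; balance $42.96
Quarter 7: opening $42.96; interest $0.73 → $43.69; payment $43.69; balance $0.00
Balance reaches $0.00 in quarter 7.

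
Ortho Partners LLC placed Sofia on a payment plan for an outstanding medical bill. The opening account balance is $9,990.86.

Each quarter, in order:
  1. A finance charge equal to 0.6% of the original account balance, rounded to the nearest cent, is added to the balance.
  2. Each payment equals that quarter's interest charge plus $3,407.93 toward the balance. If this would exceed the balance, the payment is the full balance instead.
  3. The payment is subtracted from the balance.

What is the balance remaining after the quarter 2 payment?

Quarter 1: $9,990.86 +$59.95 interest = $10,050.81; pay $3,467.88 → $6,582.93
Quarter 2: $6,582.93 +$59.95 interest = $6,642.88; pay $3,467.88 → $3,175.00

$3,175.00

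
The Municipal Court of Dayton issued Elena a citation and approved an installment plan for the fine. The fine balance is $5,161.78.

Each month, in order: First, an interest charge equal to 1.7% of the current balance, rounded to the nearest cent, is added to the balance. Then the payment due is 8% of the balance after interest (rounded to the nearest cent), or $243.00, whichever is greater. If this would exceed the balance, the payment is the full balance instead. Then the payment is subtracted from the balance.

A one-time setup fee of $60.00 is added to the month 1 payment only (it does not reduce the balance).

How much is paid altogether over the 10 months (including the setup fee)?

$3,242.50

# | Opening | Interest | Payment | Fee | End bal
1 | $5,161.78 | $87.75 | $419.96 | $60.00 | $4,829.57
2 | $4,829.57 | $82.10 | $392.93 | — | $4,518.74
3 | $4,518.74 | $76.82 | $367.64 | — | $4,227.92
4 | $4,227.92 | $71.87 | $343.98 | — | $3,955.81
5 | $3,955.81 | $67.25 | $321.84 | — | $3,701.22
6 | $3,701.22 | $62.92 | $301.13 | — | $3,463.01
7 | $3,463.01 | $58.87 | $281.75 | — | $3,240.13
8 | $3,240.13 | $55.08 | $263.62 | — | $3,031.59
9 | $3,031.59 | $51.54 | $246.65 | — | $2,836.48
10 | $2,836.48 | $48.22 | $243.00 | — | $2,641.70
Total paid: $3,242.50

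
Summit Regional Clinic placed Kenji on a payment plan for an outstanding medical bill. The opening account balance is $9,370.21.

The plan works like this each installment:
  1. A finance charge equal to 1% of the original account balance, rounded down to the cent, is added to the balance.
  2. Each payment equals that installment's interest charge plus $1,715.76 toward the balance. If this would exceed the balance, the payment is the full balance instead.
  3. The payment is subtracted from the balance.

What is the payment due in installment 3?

$1,809.46

Installment 1: opening $9,370.21; interest $93.70 → $9,463.91; payment $1,809.46; balance $7,654.45
Installment 2: opening $7,654.45; interest $93.70 → $7,748.15; payment $1,809.46; balance $5,938.69
Installment 3: opening $5,938.69; interest $93.70 → $6,032.39; payment $1,809.46; balance $4,222.93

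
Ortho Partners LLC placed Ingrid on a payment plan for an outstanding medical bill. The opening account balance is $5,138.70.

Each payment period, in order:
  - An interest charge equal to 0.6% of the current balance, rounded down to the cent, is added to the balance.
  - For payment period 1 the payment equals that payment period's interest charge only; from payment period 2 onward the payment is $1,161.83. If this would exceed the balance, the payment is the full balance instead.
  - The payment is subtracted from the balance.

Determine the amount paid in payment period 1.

$30.83

Payment period 1: $5,138.70 +$30.83 interest = $5,169.53; pay $30.83 → $5,138.70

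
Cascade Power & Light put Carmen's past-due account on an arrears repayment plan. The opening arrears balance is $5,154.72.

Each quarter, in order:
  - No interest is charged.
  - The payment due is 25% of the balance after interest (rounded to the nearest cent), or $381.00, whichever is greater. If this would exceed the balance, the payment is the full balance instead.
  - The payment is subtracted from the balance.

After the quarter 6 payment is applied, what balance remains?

# | Opening | Payment | End bal
1 | $5,154.72 | $1,288.68 | $3,866.04
2 | $3,866.04 | $966.51 | $2,899.53
3 | $2,899.53 | $724.88 | $2,174.65
4 | $2,174.65 | $543.66 | $1,630.99
5 | $1,630.99 | $407.75 | $1,223.24
6 | $1,223.24 | $381.00 | $842.24

$842.24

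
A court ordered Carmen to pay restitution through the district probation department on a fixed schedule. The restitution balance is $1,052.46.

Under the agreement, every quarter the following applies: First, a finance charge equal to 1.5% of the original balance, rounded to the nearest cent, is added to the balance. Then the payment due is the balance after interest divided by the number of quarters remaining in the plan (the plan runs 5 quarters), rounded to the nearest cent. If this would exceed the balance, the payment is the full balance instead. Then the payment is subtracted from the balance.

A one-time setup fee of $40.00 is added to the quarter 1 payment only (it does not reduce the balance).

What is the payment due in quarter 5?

$246.54

Quarter 1: $1,052.46 +$15.79 interest = $1,068.25; pay $213.65 (+ $40.00 fee) → $854.60
Quarter 2: $854.60 +$15.79 interest = $870.39; pay $217.60 → $652.79
Quarter 3: $652.79 +$15.79 interest = $668.58; pay $222.86 → $445.72
Quarter 4: $445.72 +$15.79 interest = $461.51; pay $230.76 → $230.75
Quarter 5: $230.75 +$15.79 interest = $246.54; pay $246.54 → $0.00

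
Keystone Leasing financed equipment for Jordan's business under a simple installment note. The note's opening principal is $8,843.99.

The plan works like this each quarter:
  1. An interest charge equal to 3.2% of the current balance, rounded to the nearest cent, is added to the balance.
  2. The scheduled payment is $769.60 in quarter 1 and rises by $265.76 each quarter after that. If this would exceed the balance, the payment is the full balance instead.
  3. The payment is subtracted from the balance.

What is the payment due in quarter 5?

# | Opening | Interest | Payment | End bal
1 | $8,843.99 | $283.01 | $769.60 | $8,357.40
2 | $8,357.40 | $267.44 | $1,035.36 | $7,589.48
3 | $7,589.48 | $242.86 | $1,301.12 | $6,531.22
4 | $6,531.22 | $209.00 | $1,566.88 | $5,173.34
5 | $5,173.34 | $165.55 | $1,832.64 | $3,506.25

$1,832.64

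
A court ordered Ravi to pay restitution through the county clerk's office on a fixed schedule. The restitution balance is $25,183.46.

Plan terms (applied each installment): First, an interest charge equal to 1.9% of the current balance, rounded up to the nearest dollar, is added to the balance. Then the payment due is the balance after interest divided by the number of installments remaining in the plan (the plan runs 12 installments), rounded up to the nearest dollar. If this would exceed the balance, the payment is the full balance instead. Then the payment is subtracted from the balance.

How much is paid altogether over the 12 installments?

# | Opening | Interest | Payment | End bal
1 | $25,183.46 | $479.00 | $2,139.00 | $23,523.46
2 | $23,523.46 | $447.00 | $2,180.00 | $21,790.46
3 | $21,790.46 | $415.00 | $2,221.00 | $19,984.46
4 | $19,984.46 | $380.00 | $2,263.00 | $18,101.46
5 | $18,101.46 | $344.00 | $2,306.00 | $16,139.46
6 | $16,139.46 | $307.00 | $2,350.00 | $14,096.46
7 | $14,096.46 | $268.00 | $2,395.00 | $11,969.46
8 | $11,969.46 | $228.00 | $2,440.00 | $9,757.46
9 | $9,757.46 | $186.00 | $2,486.00 | $7,457.46
10 | $7,457.46 | $142.00 | $2,534.00 | $5,065.46
11 | $5,065.46 | $97.00 | $2,582.00 | $2,580.46
12 | $2,580.46 | $50.00 | $2,630.46 | $0.00
Total paid: $28,526.46

$28,526.46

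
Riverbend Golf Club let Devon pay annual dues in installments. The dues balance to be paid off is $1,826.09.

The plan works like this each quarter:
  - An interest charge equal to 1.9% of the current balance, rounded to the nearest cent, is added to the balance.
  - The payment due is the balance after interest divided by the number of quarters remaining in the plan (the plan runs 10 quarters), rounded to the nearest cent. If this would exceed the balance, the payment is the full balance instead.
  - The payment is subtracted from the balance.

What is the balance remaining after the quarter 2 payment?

$1,516.92

Quarter 1: $1,826.09 +$34.70 interest = $1,860.79; pay $186.08 → $1,674.71
Quarter 2: $1,674.71 +$31.82 interest = $1,706.53; pay $189.61 → $1,516.92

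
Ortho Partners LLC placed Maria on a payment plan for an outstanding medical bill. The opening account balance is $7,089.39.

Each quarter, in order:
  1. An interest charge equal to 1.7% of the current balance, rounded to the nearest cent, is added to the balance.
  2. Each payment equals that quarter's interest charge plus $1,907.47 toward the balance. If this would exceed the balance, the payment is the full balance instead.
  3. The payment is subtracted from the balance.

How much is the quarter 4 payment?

$1,390.22

Quarter 1: $7,089.39 +$120.52 interest = $7,209.91; pay $2,027.99 → $5,181.92
Quarter 2: $5,181.92 +$88.09 interest = $5,270.01; pay $1,995.56 → $3,274.45
Quarter 3: $3,274.45 +$55.67 interest = $3,330.12; pay $1,963.14 → $1,366.98
Quarter 4: $1,366.98 +$23.24 interest = $1,390.22; pay $1,390.22 → $0.00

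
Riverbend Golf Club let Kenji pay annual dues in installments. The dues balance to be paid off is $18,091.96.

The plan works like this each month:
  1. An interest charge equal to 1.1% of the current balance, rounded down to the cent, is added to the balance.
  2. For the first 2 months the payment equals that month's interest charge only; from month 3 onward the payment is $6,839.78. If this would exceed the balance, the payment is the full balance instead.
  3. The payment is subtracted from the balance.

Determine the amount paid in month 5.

$4,789.48

Month 1: $18,091.96 +$199.01 interest = $18,290.97; pay $199.01 → $18,091.96
Month 2: $18,091.96 +$199.01 interest = $18,290.97; pay $199.01 → $18,091.96
Month 3: $18,091.96 +$199.01 interest = $18,290.97; pay $6,839.78 → $11,451.19
Month 4: $11,451.19 +$125.96 interest = $11,577.15; pay $6,839.78 → $4,737.37
Month 5: $4,737.37 +$52.11 interest = $4,789.48; pay $4,789.48 → $0.00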